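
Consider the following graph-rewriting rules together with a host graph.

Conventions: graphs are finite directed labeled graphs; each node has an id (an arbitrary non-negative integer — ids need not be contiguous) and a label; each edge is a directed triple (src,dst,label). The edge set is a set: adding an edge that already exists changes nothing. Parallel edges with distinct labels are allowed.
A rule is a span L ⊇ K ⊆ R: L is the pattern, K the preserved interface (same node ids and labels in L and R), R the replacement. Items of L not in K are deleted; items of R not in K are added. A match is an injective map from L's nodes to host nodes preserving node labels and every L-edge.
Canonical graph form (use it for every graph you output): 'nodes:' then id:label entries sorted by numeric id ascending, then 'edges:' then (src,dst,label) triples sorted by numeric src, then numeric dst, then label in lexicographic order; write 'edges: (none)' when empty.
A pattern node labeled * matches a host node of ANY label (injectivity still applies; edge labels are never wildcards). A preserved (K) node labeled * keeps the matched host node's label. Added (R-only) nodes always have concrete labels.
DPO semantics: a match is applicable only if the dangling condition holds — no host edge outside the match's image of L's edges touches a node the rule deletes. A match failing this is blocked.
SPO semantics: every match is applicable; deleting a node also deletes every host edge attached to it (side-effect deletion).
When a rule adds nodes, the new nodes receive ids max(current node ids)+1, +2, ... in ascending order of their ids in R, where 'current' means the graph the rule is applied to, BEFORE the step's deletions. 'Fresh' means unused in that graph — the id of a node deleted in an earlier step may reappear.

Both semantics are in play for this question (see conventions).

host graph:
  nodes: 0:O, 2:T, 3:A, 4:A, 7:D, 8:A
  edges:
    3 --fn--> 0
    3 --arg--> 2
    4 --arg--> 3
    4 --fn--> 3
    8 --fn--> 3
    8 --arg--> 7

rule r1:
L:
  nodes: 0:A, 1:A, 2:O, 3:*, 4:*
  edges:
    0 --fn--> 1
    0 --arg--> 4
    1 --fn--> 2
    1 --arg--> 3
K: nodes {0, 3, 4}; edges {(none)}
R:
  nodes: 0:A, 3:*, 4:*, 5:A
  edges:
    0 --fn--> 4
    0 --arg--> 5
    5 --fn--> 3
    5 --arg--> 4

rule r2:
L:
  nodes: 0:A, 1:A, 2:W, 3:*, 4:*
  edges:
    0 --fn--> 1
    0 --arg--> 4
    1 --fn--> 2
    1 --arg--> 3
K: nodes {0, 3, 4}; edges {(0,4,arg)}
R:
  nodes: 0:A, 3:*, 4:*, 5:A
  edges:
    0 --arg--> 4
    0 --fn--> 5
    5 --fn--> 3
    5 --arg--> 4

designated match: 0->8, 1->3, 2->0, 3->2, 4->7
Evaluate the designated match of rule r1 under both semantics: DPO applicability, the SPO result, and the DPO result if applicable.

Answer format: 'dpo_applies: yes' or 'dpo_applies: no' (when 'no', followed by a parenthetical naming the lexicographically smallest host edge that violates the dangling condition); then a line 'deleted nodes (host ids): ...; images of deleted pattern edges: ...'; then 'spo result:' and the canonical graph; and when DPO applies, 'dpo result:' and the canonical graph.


dpo_applies: no
(the rule deletes node 3, which keeps host edge (4,3,arg) outside the match image — the dangling condition fails, DPO blocks; SPO proceeds and side-deletes such edges)
deleted nodes (host ids): 0, 3; images of deleted pattern edges: (3,0,fn); (3,2,arg); (8,3,fn); (8,7,arg)
spo result:
nodes: 2:T, 4:A, 7:D, 8:A, 9:A
edges: (8,7,fn); (8,9,arg); (9,2,fn); (9,7,arg)


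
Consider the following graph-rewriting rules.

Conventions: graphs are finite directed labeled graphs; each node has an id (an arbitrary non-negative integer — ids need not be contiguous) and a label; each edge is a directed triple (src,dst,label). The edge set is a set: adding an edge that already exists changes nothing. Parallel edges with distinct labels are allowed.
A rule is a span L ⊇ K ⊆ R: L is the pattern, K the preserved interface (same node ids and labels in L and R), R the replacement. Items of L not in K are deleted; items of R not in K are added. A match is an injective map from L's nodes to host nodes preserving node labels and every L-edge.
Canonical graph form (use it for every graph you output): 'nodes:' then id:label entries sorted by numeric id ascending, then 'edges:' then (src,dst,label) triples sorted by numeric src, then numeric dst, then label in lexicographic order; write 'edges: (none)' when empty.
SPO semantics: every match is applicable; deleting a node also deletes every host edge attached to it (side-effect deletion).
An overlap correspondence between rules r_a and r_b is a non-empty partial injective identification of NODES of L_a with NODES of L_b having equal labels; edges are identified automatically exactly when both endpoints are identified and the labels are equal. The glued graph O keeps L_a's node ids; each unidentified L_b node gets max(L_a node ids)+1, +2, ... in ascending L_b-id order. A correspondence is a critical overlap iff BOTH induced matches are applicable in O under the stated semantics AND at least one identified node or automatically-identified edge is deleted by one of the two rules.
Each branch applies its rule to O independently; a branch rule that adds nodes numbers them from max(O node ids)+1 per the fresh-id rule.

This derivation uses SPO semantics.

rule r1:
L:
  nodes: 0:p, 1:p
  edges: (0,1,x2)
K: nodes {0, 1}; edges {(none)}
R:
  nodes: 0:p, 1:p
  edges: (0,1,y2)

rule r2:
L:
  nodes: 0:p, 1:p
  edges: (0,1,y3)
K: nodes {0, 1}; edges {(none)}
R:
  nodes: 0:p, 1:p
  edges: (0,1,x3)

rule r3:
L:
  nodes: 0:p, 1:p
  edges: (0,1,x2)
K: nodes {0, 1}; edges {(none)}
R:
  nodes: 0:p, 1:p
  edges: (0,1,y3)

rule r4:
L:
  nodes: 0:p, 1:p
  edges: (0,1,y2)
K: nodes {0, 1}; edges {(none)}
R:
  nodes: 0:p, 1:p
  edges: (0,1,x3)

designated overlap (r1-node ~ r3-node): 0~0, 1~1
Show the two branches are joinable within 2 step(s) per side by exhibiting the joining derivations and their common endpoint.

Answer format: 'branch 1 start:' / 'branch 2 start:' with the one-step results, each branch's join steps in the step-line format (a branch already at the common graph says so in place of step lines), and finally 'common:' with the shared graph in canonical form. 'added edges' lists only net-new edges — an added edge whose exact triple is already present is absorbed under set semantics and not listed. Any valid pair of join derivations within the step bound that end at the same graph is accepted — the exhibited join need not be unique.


branch 1 start:
nodes: 0:p, 1:p
edges: (0,1,y2)
branch 2 start:
nodes: 0:p, 1:p
edges: (0,1,y3)
branch 1 step 1: rule r4; match: 0->0, 1->1; deleted nodes (none); deleted edges (0,1,y2); added nodes (none); added edges (0,1,x3); result: nodes: 0:p, 1:p edges: (0,1,x3)
branch 2 step 1: rule r2; match: 0->0, 1->1; deleted nodes (none); deleted edges (0,1,y3); added nodes (none); added edges (0,1,x3); result: nodes: 0:p, 1:p edges: (0,1,x3)
common:
nodes: 0:p, 1:p
edges: (0,1,x3)


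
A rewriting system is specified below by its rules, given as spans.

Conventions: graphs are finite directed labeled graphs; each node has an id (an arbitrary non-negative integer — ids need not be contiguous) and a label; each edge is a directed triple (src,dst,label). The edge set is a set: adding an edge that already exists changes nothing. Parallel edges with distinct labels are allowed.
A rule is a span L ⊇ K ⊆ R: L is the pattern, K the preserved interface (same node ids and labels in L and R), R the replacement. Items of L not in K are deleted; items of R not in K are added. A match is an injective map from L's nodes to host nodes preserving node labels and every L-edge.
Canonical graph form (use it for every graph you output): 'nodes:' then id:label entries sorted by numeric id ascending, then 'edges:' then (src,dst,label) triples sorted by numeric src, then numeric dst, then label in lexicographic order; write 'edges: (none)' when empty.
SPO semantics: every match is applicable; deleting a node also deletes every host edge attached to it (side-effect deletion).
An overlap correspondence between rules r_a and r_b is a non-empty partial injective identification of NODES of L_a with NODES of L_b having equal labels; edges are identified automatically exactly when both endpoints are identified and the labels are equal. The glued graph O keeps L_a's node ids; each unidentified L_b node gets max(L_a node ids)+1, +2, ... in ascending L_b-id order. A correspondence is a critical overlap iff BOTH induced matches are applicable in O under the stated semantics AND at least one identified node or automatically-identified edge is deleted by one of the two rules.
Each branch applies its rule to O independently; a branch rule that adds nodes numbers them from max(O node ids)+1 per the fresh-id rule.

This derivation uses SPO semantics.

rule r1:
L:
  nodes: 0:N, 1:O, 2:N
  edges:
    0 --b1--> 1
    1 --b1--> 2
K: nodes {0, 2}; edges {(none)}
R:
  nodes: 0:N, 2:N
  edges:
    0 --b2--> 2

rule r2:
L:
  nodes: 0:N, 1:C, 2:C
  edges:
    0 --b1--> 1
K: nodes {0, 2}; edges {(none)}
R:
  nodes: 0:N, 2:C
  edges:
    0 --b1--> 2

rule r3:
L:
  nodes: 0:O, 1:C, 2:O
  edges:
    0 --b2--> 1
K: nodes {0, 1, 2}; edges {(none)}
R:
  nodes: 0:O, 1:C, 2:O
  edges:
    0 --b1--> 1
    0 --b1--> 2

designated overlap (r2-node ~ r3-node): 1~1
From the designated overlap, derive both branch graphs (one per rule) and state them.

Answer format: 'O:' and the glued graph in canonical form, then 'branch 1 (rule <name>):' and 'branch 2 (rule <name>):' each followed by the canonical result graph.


O:
nodes: 0:N, 1:C, 2:C, 3:O, 4:O
edges: (0,1,b1); (3,1,b2)
branch 1 (rule r2):
nodes: 0:N, 2:C, 3:O, 4:O
edges: (0,2,b1)
branch 2 (rule r3):
nodes: 0:N, 1:C, 2:C, 3:O, 4:O
edges: (0,1,b1); (3,1,b1); (3,4,b1)


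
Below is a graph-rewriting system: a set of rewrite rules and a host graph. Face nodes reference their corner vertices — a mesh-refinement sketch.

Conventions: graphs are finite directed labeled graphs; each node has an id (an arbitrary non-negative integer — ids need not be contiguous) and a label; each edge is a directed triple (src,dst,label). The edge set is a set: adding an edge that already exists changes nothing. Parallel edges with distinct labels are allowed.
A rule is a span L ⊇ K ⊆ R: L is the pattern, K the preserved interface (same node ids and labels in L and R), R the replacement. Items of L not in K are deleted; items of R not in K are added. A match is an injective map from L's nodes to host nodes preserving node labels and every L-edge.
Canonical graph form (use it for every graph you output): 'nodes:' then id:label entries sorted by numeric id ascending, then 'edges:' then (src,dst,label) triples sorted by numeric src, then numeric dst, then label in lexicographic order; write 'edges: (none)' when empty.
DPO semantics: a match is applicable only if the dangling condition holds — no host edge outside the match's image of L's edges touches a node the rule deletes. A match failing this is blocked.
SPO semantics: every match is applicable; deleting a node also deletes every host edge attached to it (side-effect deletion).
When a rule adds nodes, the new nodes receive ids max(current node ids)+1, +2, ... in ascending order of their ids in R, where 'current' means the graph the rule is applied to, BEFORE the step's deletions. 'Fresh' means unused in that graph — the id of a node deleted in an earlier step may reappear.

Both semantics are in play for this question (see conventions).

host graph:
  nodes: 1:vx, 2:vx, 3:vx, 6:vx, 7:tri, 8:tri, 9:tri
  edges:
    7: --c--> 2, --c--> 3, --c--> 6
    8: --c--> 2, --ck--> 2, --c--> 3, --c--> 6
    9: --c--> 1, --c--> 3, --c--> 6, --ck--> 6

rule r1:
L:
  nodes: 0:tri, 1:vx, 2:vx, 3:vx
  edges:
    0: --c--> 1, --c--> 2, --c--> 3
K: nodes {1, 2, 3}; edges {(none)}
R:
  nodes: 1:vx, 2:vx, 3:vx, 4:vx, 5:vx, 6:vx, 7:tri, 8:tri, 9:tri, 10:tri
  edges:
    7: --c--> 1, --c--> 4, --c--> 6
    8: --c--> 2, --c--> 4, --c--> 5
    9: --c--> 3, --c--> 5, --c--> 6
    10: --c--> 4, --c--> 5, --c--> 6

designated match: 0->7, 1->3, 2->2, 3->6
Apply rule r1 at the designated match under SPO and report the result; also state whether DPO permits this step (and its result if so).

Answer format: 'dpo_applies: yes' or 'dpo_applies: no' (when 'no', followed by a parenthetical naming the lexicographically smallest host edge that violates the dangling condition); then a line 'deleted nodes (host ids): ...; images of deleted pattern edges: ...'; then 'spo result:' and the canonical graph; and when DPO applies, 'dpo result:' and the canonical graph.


dpo_applies: yes
deleted nodes (host ids): 7; images of deleted pattern edges: (7,2,c); (7,3,c); (7,6,c)
spo result:
nodes: 1:vx, 2:vx, 3:vx, 6:vx, 8:tri, 9:tri, 10:vx, 11:vx, 12:vx, 13:tri, 14:tri, 15:tri, 16:tri
edges: (8,2,c); (8,2,ck); (8,3,c); (8,6,c); (9,1,c); (9,3,c); (9,6,c); (9,6,ck); (13,3,c); (13,10,c); (13,12,c); (14,2,c); (14,10,c); (14,11,c); (15,6,c); (15,11,c); (15,12,c); (16,10,c); (16,11,c); (16,12,c)
dpo result:
nodes: 1:vx, 2:vx, 3:vx, 6:vx, 8:tri, 9:tri, 10:vx, 11:vx, 12:vx, 13:tri, 14:tri, 15:tri, 16:tri
edges: (8,2,c); (8,2,ck); (8,3,c); (8,6,c); (9,1,c); (9,3,c); (9,6,c); (9,6,ck); (13,3,c); (13,10,c); (13,12,c); (14,2,c); (14,10,c); (14,11,c); (15,6,c); (15,11,c); (15,12,c); (16,10,c); (16,11,c); (16,12,c)


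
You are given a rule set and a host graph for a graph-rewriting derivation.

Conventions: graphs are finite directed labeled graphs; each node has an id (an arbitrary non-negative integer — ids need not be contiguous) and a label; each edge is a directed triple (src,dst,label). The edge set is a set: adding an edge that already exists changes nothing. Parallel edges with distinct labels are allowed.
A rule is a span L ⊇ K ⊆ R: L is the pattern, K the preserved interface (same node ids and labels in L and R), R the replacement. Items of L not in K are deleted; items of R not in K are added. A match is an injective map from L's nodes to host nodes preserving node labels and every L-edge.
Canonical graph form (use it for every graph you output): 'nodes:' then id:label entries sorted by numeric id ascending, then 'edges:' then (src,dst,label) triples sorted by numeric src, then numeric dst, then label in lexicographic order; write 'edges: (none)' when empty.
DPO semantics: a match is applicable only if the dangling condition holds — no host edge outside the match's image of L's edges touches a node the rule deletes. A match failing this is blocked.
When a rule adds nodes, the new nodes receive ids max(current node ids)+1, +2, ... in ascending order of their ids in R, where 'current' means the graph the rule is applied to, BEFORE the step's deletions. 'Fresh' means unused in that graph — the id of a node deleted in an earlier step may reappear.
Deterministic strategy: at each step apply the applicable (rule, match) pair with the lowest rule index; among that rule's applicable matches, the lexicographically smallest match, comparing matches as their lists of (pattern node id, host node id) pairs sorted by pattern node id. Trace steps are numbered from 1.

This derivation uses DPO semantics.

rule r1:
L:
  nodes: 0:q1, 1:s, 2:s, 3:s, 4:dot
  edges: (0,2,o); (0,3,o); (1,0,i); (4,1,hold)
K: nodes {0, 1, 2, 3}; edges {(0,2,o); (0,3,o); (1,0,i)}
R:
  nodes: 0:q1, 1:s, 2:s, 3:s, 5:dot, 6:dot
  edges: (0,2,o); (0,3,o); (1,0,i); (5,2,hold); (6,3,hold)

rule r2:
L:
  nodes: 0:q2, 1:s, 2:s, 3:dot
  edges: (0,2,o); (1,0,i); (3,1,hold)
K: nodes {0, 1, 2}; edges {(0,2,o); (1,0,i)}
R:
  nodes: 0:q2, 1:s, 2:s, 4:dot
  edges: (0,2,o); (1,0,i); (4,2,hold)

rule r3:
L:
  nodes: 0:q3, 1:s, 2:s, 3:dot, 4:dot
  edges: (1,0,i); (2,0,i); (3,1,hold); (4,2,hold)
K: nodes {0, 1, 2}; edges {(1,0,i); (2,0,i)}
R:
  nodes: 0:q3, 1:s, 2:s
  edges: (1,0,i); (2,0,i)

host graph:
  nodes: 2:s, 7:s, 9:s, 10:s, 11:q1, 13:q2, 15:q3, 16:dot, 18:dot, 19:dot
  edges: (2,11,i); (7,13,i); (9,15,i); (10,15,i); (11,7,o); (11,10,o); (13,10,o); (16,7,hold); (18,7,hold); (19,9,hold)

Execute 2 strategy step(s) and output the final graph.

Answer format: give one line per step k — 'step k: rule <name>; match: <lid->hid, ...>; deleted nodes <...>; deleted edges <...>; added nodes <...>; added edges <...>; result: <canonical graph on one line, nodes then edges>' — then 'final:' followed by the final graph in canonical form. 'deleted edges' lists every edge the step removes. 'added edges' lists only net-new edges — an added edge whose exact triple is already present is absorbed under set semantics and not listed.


step 1: rule r2; match: 0->13, 1->7, 2->10, 3->16; deleted nodes 16; deleted edges (16,7,hold); added nodes 20; added edges (20,10,hold); result: nodes: 2:s, 7:s, 9:s, 10:s, 11:q1, 13:q2, 15:q3, 18:dot, 19:dot, 20:dot edges: (2,11,i); (7,13,i); (9,15,i); (10,15,i); (11,7,o); (11,10,o); (13,10,o); (18,7,hold); (19,9,hold); (20,10,hold)
step 2: rule r2; match: 0->13, 1->7, 2->10, 3->18; deleted nodes 18; deleted edges (18,7,hold); added nodes 21; added edges (21,10,hold); result: nodes: 2:s, 7:s, 9:s, 10:s, 11:q1, 13:q2, 15:q3, 19:dot, 20:dot, 21:dot edges: (2,11,i); (7,13,i); (9,15,i); (10,15,i); (11,7,o); (11,10,o); (13,10,o); (19,9,hold); (20,10,hold); (21,10,hold)
final:
nodes: 2:s, 7:s, 9:s, 10:s, 11:q1, 13:q2, 15:q3, 19:dot, 20:dot, 21:dot
edges: (2,11,i); (7,13,i); (9,15,i); (10,15,i); (11,7,o); (11,10,o); (13,10,o); (19,9,hold); (20,10,hold); (21,10,hold)


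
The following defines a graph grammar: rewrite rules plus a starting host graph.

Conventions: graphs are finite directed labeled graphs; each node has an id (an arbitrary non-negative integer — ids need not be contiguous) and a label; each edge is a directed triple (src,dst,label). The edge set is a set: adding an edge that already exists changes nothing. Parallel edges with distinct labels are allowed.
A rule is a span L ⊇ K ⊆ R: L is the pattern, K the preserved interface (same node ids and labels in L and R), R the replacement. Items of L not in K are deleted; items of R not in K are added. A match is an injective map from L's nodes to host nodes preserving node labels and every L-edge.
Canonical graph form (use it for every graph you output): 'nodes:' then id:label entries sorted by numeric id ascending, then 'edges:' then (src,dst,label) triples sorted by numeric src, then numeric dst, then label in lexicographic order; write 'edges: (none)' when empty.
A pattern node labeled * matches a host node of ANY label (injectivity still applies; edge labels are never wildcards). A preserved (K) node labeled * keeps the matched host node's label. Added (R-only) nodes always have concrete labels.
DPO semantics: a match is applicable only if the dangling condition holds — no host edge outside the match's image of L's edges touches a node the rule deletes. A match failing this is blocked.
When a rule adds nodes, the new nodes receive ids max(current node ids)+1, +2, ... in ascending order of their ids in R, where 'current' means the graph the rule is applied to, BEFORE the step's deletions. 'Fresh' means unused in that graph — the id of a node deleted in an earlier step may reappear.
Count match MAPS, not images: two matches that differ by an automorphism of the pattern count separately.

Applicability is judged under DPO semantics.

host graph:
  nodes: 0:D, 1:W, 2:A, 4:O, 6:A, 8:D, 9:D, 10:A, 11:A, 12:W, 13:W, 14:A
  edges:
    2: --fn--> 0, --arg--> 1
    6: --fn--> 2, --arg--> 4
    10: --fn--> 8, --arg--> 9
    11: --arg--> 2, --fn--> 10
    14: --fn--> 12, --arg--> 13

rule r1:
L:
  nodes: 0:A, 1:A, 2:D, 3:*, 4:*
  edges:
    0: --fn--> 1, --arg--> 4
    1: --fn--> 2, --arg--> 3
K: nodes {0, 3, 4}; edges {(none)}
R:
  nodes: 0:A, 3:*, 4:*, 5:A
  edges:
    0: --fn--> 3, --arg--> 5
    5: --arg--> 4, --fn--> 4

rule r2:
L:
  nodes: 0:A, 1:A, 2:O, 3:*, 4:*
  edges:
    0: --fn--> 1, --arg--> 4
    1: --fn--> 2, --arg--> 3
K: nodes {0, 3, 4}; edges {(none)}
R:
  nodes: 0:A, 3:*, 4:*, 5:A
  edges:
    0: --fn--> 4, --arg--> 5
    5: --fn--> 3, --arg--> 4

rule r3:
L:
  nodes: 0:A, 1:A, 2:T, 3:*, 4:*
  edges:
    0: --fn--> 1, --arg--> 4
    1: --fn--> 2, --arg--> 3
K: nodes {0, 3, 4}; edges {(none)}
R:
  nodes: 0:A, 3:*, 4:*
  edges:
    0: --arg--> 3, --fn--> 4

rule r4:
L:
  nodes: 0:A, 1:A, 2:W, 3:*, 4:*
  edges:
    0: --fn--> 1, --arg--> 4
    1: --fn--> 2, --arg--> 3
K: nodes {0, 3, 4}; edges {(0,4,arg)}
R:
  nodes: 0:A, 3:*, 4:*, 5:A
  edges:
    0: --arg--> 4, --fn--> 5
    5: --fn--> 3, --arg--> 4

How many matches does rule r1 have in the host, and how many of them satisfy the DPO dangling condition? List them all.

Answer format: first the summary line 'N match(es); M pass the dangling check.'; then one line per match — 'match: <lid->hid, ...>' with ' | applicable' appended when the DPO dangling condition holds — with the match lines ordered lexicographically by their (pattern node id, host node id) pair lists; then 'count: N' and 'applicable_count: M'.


2 match(es); 1 pass the dangling check.
match: 0->6, 1->2, 2->0, 3->1, 4->4
match: 0->11, 1->10, 2->8, 3->9, 4->2 | applicable
count: 2
applicable_count: 1


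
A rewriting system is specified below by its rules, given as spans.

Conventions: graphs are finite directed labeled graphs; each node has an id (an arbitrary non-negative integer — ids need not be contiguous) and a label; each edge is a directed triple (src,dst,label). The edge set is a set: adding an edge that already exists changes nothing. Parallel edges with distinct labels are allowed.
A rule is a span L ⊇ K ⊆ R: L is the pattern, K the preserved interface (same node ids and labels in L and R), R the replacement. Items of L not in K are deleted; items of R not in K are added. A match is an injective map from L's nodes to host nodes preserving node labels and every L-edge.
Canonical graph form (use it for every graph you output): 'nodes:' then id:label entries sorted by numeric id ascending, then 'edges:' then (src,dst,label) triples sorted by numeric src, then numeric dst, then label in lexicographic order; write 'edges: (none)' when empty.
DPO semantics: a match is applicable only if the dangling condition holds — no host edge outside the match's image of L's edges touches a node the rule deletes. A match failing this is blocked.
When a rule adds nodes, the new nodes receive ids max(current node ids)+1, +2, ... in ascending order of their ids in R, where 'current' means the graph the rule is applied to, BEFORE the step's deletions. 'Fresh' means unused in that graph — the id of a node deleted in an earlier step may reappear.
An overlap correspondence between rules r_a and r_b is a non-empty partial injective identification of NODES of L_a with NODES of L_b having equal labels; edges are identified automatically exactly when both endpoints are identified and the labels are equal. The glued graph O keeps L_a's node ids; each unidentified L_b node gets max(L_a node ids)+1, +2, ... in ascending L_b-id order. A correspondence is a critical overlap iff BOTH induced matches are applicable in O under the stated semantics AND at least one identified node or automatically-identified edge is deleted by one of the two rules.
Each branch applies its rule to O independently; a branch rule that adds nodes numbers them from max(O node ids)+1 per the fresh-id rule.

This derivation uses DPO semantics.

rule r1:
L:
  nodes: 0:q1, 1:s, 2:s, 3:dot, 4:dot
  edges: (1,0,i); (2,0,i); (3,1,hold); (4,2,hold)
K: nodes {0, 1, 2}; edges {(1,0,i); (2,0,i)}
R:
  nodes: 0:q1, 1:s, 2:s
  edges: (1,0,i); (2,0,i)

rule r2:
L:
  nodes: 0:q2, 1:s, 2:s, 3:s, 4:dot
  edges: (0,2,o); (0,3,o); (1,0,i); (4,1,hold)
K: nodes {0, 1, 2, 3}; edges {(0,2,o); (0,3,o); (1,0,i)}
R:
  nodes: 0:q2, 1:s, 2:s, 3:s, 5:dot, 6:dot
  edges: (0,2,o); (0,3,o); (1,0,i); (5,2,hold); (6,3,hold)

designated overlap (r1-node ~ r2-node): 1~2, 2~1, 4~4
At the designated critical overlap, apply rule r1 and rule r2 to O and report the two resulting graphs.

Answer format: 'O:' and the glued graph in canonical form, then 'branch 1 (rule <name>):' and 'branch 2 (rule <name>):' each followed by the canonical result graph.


O:
nodes: 0:q1, 1:s, 2:s, 3:dot, 4:dot, 5:q2, 6:s
edges: (1,0,i); (2,0,i); (2,5,i); (3,1,hold); (4,2,hold); (5,1,o); (5,6,o)
branch 1 (rule r1):
nodes: 0:q1, 1:s, 2:s, 5:q2, 6:s
edges: (1,0,i); (2,0,i); (2,5,i); (5,1,o); (5,6,o)
branch 2 (rule r2):
nodes: 0:q1, 1:s, 2:s, 3:dot, 5:q2, 6:s, 7:dot, 8:dot
edges: (1,0,i); (2,0,i); (2,5,i); (3,1,hold); (5,1,o); (5,6,o); (7,1,hold); (8,6,hold)


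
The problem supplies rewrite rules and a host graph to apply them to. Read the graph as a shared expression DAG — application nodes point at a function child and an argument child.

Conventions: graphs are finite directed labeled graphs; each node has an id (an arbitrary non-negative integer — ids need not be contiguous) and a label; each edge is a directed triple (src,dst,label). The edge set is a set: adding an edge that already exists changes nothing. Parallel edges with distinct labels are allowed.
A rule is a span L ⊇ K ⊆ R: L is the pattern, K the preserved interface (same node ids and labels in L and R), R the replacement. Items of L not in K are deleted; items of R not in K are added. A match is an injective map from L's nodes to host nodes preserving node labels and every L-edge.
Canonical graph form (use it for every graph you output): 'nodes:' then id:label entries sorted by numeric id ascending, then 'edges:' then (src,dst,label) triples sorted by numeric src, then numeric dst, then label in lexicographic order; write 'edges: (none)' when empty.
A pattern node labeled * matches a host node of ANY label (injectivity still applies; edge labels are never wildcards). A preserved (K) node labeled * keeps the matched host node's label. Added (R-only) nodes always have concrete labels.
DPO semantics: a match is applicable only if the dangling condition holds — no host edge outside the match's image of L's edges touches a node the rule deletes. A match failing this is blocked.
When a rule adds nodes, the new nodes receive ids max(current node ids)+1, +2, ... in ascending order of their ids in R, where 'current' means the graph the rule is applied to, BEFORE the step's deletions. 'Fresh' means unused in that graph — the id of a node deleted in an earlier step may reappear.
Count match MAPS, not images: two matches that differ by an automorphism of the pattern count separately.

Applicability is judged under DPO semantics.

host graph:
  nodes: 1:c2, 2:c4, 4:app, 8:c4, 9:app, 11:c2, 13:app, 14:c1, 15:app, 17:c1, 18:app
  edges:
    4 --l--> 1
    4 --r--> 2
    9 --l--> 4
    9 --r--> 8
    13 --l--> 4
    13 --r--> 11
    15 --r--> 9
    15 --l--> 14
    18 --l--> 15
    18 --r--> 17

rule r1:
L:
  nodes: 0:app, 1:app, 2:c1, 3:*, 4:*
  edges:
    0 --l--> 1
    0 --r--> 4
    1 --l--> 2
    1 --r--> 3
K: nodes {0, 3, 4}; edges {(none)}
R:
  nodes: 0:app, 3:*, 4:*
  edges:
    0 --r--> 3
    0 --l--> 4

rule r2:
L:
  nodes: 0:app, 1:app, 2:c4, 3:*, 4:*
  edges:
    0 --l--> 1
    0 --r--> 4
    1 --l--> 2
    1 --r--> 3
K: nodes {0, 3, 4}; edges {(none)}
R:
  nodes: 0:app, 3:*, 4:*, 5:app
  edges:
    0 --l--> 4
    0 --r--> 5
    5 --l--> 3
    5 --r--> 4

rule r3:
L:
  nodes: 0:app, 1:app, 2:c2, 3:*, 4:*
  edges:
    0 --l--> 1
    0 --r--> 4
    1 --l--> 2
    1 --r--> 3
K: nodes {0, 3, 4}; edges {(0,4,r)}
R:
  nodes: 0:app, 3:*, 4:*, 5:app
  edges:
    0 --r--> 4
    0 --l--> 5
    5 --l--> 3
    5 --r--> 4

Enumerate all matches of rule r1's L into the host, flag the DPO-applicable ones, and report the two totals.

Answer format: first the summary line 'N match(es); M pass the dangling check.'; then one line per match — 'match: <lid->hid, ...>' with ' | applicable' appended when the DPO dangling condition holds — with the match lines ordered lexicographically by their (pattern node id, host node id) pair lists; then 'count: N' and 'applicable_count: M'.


1 match(es); 1 pass the dangling check.
match: 0->18, 1->15, 2->14, 3->9, 4->17 | applicable
count: 1
applicable_count: 1


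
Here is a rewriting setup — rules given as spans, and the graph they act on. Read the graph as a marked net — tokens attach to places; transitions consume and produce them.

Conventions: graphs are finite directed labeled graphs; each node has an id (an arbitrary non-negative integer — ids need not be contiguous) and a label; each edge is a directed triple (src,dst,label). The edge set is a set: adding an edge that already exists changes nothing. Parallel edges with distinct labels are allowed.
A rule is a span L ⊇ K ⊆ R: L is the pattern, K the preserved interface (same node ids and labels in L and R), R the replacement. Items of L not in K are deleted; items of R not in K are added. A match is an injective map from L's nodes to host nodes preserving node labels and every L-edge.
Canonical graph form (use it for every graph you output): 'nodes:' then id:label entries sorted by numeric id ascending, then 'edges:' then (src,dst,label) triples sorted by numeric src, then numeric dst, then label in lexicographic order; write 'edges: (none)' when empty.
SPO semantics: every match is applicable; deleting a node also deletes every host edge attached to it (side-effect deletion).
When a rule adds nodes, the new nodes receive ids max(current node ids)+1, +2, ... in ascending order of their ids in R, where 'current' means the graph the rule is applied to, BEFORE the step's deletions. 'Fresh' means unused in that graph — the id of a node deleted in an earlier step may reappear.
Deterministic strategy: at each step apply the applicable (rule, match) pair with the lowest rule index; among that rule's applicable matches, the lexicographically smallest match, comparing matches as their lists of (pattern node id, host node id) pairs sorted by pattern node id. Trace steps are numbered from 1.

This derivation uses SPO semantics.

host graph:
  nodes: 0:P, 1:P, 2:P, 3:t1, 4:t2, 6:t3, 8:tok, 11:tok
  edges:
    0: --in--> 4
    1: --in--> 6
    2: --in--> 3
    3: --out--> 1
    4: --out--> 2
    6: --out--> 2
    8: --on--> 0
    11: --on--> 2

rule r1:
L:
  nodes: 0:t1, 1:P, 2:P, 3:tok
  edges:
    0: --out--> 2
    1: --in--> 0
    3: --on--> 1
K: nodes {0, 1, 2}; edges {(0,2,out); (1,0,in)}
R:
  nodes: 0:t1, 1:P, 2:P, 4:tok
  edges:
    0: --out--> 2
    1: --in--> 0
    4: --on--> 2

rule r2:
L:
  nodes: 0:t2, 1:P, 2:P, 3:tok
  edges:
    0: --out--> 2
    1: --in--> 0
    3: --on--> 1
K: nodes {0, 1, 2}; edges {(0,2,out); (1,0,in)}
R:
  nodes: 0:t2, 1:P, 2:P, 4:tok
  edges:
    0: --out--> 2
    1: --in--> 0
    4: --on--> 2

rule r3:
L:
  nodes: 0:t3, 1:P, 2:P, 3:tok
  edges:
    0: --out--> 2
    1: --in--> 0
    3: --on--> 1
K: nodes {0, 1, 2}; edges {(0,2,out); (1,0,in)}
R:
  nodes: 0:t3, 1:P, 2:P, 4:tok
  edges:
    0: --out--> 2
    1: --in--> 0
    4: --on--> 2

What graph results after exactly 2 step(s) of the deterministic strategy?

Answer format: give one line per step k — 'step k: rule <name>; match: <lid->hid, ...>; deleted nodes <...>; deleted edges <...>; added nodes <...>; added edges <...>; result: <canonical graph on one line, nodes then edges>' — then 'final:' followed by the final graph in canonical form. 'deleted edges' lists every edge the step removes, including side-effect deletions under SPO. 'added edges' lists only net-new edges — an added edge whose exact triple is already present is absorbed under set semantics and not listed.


step 1: rule r1; match: 0->3, 1->2, 2->1, 3->11; deleted nodes 11; deleted edges (11,2,on); added nodes 12; added edges (12,1,on); result: nodes: 0:P, 1:P, 2:P, 3:t1, 4:t2, 6:t3, 8:tok, 12:tok edges: (0,4,in); (1,6,in); (2,3,in); (3,1,out); (4,2,out); (6,2,out); (8,0,on); (12,1,on)
step 2: rule r2; match: 0->4, 1->0, 2->2, 3->8; deleted nodes 8; deleted edges (8,0,on); added nodes 13; added edges (13,2,on); result: nodes: 0:P, 1:P, 2:P, 3:t1, 4:t2, 6:t3, 12:tok, 13:tok edges: (0,4,in); (1,6,in); (2,3,in); (3,1,out); (4,2,out); (6,2,out); (12,1,on); (13,2,on)
final:
nodes: 0:P, 1:P, 2:P, 3:t1, 4:t2, 6:t3, 12:tok, 13:tok
edges: (0,4,in); (1,6,in); (2,3,in); (3,1,out); (4,2,out); (6,2,out); (12,1,on); (13,2,on)


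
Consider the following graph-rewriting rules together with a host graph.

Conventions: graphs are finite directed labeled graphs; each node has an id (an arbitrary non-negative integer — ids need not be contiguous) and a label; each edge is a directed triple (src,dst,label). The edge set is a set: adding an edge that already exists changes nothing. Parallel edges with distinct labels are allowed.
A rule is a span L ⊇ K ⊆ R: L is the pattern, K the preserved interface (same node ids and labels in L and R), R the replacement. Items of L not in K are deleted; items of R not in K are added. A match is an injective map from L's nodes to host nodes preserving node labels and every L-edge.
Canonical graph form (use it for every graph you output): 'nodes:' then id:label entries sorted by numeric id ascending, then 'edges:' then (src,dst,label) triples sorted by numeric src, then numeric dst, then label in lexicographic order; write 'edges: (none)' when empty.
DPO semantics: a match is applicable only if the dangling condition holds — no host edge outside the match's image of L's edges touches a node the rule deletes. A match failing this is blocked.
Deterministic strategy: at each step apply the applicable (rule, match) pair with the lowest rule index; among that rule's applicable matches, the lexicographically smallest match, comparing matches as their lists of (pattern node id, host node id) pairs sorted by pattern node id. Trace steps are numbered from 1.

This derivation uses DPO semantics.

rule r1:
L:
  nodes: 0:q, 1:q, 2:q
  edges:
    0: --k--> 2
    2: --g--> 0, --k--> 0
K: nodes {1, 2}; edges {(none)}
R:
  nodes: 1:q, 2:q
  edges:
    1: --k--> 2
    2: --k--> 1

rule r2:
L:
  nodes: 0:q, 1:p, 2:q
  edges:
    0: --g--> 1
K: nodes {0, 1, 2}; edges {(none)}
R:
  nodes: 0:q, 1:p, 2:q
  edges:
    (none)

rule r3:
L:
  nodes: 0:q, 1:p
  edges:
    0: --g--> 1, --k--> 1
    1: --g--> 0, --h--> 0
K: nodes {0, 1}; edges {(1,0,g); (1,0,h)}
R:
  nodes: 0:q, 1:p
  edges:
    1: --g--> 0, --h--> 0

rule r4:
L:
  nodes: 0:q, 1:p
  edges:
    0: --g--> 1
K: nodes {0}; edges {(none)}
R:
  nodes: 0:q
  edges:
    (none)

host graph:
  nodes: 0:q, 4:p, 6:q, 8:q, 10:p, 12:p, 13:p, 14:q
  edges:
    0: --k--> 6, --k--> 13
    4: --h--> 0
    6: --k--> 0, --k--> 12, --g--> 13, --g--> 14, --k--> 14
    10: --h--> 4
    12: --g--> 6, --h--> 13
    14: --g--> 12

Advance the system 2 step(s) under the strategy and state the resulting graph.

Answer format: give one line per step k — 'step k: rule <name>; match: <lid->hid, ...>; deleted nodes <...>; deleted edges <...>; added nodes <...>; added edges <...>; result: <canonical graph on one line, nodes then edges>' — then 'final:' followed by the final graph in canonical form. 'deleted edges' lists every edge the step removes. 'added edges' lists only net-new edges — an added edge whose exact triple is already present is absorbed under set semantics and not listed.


step 1: rule r2; match: 0->6, 1->13, 2->0; deleted nodes (none); deleted edges (6,13,g); added nodes (none); added edges (none); result: nodes: 0:q, 4:p, 6:q, 8:q, 10:p, 12:p, 13:p, 14:q edges: (0,6,k); (0,13,k); (4,0,h); (6,0,k); (6,12,k); (6,14,g); (6,14,k); (10,4,h); (12,6,g); (12,13,h); (14,12,g)
step 2: rule r2; match: 0->14, 1->12, 2->0; deleted nodes (none); deleted edges (14,12,g); added nodes (none); added edges (none); result: nodes: 0:q, 4:p, 6:q, 8:q, 10:p, 12:p, 13:p, 14:q edges: (0,6,k); (0,13,k); (4,0,h); (6,0,k); (6,12,k); (6,14,g); (6,14,k); (10,4,h); (12,6,g); (12,13,h)
final:
nodes: 0:q, 4:p, 6:q, 8:q, 10:p, 12:p, 13:p, 14:q
edges: (0,6,k); (0,13,k); (4,0,h); (6,0,k); (6,12,k); (6,14,g); (6,14,k); (10,4,h); (12,6,g); (12,13,h)


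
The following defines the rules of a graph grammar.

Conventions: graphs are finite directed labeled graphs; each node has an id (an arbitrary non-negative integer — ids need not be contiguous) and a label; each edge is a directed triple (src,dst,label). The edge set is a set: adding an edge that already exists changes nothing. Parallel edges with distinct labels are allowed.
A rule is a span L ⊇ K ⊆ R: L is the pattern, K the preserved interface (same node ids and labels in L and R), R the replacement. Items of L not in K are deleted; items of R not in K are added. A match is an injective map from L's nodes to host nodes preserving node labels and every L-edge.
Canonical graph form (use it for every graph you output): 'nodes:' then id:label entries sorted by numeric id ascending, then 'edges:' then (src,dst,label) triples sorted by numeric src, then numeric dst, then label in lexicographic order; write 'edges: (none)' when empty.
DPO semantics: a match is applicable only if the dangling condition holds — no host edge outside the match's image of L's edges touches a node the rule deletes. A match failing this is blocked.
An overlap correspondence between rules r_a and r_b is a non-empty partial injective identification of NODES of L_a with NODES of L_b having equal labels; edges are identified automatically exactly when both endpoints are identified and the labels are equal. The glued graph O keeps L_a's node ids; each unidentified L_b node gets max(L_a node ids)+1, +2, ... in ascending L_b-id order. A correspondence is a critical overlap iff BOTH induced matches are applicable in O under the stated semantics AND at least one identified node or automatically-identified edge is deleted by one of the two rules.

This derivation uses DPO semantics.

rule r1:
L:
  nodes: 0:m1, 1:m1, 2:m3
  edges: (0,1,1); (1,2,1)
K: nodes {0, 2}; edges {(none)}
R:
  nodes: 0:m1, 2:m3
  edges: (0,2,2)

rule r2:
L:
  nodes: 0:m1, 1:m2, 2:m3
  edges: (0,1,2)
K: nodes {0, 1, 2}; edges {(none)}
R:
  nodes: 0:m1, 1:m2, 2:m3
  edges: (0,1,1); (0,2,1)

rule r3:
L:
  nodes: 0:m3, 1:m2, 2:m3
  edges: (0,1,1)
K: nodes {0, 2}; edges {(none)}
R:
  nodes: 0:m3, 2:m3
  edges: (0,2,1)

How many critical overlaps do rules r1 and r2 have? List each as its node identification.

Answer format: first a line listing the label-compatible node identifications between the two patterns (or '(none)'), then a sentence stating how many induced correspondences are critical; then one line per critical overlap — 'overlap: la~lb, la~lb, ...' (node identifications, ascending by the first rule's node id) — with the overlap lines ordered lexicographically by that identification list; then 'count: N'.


label-compatible node identifications between L(r1) and L(r2): 0~0, 1~0, 2~2
0 of the induced correspondences are critical overlaps of r1 and r2.
count: 0


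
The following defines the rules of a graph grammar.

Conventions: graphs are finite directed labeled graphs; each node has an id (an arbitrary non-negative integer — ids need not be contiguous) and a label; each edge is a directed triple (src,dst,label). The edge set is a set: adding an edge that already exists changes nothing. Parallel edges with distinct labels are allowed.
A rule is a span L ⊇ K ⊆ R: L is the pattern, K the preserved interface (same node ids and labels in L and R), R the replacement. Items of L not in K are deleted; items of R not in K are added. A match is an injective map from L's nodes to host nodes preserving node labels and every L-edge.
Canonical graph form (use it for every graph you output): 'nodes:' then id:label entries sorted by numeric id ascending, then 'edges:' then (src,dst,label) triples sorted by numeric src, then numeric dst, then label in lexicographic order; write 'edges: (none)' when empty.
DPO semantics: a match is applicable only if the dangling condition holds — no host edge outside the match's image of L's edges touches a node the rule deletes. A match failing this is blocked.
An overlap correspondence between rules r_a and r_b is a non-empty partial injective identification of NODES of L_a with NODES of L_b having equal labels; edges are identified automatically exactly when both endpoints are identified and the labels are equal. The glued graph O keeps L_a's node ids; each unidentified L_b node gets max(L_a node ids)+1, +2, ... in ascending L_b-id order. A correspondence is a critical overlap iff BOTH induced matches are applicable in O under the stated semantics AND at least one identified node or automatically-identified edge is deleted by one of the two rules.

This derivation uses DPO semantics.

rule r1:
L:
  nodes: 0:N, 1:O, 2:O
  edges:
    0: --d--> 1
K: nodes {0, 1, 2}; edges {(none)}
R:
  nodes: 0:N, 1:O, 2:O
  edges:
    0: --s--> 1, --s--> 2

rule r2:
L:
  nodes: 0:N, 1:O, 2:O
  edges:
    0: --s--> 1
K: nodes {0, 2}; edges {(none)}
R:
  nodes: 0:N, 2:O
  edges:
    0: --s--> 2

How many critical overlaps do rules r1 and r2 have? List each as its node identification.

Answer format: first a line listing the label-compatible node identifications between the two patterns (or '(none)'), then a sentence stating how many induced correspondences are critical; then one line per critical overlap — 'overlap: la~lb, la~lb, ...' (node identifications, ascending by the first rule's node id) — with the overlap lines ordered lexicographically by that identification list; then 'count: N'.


label-compatible node identifications between L(r1) and L(r2): 0~0, 1~1, 1~2, 2~1, 2~2
4 of the induced correspondences are critical overlaps of r1 and r2.
overlap: 0~0, 1~2, 2~1
overlap: 0~0, 2~1
overlap: 1~2, 2~1
overlap: 2~1
count: 4
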